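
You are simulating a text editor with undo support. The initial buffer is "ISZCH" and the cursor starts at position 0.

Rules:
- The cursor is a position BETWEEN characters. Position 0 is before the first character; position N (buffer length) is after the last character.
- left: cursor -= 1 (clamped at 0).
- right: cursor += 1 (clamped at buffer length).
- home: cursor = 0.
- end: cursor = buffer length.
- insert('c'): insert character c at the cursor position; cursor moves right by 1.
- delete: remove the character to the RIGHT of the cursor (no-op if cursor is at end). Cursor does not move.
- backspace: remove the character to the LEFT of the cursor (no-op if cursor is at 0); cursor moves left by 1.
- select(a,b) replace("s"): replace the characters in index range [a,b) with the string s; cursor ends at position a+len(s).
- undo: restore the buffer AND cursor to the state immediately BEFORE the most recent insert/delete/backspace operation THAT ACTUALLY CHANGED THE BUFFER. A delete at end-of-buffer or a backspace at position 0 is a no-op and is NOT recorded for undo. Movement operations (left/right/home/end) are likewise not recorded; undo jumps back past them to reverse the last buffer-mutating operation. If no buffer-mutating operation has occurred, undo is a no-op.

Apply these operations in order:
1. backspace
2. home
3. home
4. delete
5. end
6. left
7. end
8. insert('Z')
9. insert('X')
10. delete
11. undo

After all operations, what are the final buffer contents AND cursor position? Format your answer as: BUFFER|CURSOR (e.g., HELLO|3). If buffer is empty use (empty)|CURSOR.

Answer: SZCHZ|5

Derivation:
After op 1 (backspace): buf='ISZCH' cursor=0
After op 2 (home): buf='ISZCH' cursor=0
After op 3 (home): buf='ISZCH' cursor=0
After op 4 (delete): buf='SZCH' cursor=0
After op 5 (end): buf='SZCH' cursor=4
After op 6 (left): buf='SZCH' cursor=3
After op 7 (end): buf='SZCH' cursor=4
After op 8 (insert('Z')): buf='SZCHZ' cursor=5
After op 9 (insert('X')): buf='SZCHZX' cursor=6
After op 10 (delete): buf='SZCHZX' cursor=6
After op 11 (undo): buf='SZCHZ' cursor=5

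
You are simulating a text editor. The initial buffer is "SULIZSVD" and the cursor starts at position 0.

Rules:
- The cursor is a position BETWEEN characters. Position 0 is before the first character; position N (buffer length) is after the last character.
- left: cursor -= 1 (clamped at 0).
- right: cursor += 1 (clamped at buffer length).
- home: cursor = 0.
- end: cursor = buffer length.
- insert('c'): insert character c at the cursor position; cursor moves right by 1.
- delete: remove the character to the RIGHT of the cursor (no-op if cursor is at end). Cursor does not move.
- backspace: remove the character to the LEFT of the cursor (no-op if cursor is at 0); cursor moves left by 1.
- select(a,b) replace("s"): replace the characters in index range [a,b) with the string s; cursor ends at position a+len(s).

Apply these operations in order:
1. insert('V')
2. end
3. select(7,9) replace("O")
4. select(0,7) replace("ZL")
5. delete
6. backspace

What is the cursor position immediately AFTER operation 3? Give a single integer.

After op 1 (insert('V')): buf='VSULIZSVD' cursor=1
After op 2 (end): buf='VSULIZSVD' cursor=9
After op 3 (select(7,9) replace("O")): buf='VSULIZSO' cursor=8

Answer: 8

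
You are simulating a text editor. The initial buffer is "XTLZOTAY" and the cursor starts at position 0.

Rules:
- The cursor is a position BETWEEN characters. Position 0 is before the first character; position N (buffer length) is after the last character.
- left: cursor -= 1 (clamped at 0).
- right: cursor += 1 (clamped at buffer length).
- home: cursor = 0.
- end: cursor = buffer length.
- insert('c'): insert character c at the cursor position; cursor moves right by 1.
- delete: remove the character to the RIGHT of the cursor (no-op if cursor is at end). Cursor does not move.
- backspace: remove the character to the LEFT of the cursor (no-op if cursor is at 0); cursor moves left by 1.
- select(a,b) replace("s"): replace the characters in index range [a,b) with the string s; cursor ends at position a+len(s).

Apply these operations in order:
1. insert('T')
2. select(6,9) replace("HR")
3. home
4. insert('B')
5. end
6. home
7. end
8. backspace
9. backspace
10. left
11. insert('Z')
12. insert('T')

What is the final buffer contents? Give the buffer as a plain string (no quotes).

After op 1 (insert('T')): buf='TXTLZOTAY' cursor=1
After op 2 (select(6,9) replace("HR")): buf='TXTLZOHR' cursor=8
After op 3 (home): buf='TXTLZOHR' cursor=0
After op 4 (insert('B')): buf='BTXTLZOHR' cursor=1
After op 5 (end): buf='BTXTLZOHR' cursor=9
After op 6 (home): buf='BTXTLZOHR' cursor=0
After op 7 (end): buf='BTXTLZOHR' cursor=9
After op 8 (backspace): buf='BTXTLZOH' cursor=8
After op 9 (backspace): buf='BTXTLZO' cursor=7
After op 10 (left): buf='BTXTLZO' cursor=6
After op 11 (insert('Z')): buf='BTXTLZZO' cursor=7
After op 12 (insert('T')): buf='BTXTLZZTO' cursor=8

Answer: BTXTLZZTO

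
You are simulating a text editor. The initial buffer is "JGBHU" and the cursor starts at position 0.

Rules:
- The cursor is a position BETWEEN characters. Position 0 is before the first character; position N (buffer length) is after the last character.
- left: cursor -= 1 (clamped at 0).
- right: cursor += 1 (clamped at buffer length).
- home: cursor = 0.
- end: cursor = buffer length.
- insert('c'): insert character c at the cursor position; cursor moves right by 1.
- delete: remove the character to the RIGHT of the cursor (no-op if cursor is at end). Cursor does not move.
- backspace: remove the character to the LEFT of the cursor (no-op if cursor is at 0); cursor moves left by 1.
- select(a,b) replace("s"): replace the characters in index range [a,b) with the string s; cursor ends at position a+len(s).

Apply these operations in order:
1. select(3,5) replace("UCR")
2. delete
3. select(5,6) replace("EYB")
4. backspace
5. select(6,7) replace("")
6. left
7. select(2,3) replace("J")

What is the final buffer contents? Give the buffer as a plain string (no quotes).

After op 1 (select(3,5) replace("UCR")): buf='JGBUCR' cursor=6
After op 2 (delete): buf='JGBUCR' cursor=6
After op 3 (select(5,6) replace("EYB")): buf='JGBUCEYB' cursor=8
After op 4 (backspace): buf='JGBUCEY' cursor=7
After op 5 (select(6,7) replace("")): buf='JGBUCE' cursor=6
After op 6 (left): buf='JGBUCE' cursor=5
After op 7 (select(2,3) replace("J")): buf='JGJUCE' cursor=3

Answer: JGJUCE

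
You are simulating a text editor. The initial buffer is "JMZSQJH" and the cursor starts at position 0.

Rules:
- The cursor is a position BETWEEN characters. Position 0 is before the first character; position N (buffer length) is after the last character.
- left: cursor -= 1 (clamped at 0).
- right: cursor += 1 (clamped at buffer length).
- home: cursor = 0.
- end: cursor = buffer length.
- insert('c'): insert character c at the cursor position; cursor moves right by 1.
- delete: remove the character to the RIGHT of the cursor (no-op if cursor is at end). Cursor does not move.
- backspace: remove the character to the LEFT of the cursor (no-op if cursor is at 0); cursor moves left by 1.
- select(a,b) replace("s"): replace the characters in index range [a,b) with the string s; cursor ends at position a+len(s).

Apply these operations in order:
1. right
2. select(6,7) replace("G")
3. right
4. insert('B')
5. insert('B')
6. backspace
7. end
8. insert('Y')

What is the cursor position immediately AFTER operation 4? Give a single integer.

After op 1 (right): buf='JMZSQJH' cursor=1
After op 2 (select(6,7) replace("G")): buf='JMZSQJG' cursor=7
After op 3 (right): buf='JMZSQJG' cursor=7
After op 4 (insert('B')): buf='JMZSQJGB' cursor=8

Answer: 8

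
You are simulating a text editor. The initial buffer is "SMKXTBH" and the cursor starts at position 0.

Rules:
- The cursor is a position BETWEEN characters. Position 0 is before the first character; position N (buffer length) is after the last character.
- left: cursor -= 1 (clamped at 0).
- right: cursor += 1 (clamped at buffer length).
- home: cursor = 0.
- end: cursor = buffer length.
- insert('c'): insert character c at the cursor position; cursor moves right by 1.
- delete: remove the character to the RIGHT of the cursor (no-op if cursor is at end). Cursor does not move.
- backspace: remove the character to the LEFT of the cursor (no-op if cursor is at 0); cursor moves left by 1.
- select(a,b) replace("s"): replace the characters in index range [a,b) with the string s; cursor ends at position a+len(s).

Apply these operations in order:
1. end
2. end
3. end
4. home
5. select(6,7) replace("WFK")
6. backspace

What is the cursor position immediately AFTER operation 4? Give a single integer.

After op 1 (end): buf='SMKXTBH' cursor=7
After op 2 (end): buf='SMKXTBH' cursor=7
After op 3 (end): buf='SMKXTBH' cursor=7
After op 4 (home): buf='SMKXTBH' cursor=0

Answer: 0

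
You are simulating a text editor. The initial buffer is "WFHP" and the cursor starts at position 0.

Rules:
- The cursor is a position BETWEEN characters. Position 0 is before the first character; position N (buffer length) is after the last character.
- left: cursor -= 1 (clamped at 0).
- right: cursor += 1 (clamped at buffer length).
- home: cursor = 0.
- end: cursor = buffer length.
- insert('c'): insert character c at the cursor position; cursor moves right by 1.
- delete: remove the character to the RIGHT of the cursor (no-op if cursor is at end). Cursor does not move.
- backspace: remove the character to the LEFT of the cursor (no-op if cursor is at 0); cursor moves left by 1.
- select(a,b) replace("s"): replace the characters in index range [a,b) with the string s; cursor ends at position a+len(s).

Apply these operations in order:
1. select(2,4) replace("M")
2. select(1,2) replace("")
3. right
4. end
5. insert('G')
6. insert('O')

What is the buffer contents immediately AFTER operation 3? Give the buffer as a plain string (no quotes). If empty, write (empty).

Answer: WM

Derivation:
After op 1 (select(2,4) replace("M")): buf='WFM' cursor=3
After op 2 (select(1,2) replace("")): buf='WM' cursor=1
After op 3 (right): buf='WM' cursor=2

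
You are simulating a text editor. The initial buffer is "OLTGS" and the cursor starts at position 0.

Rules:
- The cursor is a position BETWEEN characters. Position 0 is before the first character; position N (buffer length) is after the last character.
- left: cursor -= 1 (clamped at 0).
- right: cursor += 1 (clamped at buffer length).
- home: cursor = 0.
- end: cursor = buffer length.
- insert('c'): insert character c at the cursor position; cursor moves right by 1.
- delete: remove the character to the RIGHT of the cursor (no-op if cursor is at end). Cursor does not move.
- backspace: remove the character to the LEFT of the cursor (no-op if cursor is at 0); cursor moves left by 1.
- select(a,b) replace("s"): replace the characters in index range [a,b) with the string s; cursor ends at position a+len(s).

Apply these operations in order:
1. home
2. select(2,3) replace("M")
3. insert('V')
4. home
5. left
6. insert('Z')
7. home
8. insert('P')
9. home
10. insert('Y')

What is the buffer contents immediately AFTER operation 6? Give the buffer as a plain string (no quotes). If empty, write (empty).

Answer: ZOLMVGS

Derivation:
After op 1 (home): buf='OLTGS' cursor=0
After op 2 (select(2,3) replace("M")): buf='OLMGS' cursor=3
After op 3 (insert('V')): buf='OLMVGS' cursor=4
After op 4 (home): buf='OLMVGS' cursor=0
After op 5 (left): buf='OLMVGS' cursor=0
After op 6 (insert('Z')): buf='ZOLMVGS' cursor=1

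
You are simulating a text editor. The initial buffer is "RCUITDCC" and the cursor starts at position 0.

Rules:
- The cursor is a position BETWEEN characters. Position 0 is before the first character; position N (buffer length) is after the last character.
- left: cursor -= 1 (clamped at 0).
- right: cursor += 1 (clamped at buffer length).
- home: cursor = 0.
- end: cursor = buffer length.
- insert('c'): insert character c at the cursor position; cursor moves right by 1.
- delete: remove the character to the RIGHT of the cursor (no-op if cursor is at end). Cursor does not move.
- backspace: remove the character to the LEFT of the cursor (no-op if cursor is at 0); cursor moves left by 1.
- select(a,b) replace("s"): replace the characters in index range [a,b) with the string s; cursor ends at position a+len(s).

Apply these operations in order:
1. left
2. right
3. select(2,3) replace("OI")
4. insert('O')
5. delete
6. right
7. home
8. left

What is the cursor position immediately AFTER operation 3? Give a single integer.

After op 1 (left): buf='RCUITDCC' cursor=0
After op 2 (right): buf='RCUITDCC' cursor=1
After op 3 (select(2,3) replace("OI")): buf='RCOIITDCC' cursor=4

Answer: 4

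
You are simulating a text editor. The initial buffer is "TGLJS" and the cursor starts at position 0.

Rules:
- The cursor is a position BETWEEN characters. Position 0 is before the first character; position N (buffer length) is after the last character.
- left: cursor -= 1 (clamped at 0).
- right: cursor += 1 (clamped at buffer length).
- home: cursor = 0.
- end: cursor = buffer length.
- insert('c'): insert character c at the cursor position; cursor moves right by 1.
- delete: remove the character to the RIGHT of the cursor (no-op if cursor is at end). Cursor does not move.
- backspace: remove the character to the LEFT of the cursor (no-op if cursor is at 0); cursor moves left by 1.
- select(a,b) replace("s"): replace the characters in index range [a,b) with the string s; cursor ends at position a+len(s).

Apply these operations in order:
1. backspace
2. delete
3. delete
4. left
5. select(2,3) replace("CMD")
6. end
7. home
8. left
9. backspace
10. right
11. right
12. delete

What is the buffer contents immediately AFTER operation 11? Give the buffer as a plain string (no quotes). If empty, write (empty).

After op 1 (backspace): buf='TGLJS' cursor=0
After op 2 (delete): buf='GLJS' cursor=0
After op 3 (delete): buf='LJS' cursor=0
After op 4 (left): buf='LJS' cursor=0
After op 5 (select(2,3) replace("CMD")): buf='LJCMD' cursor=5
After op 6 (end): buf='LJCMD' cursor=5
After op 7 (home): buf='LJCMD' cursor=0
After op 8 (left): buf='LJCMD' cursor=0
After op 9 (backspace): buf='LJCMD' cursor=0
After op 10 (right): buf='LJCMD' cursor=1
After op 11 (right): buf='LJCMD' cursor=2

Answer: LJCMD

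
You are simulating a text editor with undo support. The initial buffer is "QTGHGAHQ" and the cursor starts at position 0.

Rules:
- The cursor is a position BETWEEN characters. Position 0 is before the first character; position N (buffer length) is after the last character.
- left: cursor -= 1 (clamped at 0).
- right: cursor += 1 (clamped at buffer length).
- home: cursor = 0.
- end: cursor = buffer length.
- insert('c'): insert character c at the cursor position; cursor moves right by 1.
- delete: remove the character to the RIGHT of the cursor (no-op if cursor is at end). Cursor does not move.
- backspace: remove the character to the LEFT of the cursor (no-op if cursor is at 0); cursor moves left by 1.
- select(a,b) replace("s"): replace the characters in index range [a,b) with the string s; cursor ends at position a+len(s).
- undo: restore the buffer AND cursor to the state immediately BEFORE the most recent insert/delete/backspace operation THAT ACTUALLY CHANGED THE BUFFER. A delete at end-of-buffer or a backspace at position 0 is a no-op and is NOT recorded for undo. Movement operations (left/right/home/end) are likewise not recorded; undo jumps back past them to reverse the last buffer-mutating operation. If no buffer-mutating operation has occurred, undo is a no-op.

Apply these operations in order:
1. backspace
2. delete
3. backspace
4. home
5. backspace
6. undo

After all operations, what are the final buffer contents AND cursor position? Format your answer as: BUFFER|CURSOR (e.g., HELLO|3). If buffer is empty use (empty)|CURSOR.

After op 1 (backspace): buf='QTGHGAHQ' cursor=0
After op 2 (delete): buf='TGHGAHQ' cursor=0
After op 3 (backspace): buf='TGHGAHQ' cursor=0
After op 4 (home): buf='TGHGAHQ' cursor=0
After op 5 (backspace): buf='TGHGAHQ' cursor=0
After op 6 (undo): buf='QTGHGAHQ' cursor=0

Answer: QTGHGAHQ|0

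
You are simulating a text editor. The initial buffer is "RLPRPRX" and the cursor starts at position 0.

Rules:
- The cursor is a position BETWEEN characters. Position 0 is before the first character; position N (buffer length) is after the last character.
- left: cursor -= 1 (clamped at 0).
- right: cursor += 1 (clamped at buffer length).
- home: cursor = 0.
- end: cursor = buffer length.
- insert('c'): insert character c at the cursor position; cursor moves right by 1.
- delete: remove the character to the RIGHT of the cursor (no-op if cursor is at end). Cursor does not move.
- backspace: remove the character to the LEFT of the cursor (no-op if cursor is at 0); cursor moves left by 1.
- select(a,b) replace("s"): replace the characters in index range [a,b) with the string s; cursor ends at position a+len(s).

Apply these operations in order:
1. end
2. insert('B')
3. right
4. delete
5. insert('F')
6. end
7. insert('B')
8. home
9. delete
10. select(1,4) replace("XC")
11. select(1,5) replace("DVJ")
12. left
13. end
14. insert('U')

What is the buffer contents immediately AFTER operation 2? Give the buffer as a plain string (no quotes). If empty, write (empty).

Answer: RLPRPRXB

Derivation:
After op 1 (end): buf='RLPRPRX' cursor=7
After op 2 (insert('B')): buf='RLPRPRXB' cursor=8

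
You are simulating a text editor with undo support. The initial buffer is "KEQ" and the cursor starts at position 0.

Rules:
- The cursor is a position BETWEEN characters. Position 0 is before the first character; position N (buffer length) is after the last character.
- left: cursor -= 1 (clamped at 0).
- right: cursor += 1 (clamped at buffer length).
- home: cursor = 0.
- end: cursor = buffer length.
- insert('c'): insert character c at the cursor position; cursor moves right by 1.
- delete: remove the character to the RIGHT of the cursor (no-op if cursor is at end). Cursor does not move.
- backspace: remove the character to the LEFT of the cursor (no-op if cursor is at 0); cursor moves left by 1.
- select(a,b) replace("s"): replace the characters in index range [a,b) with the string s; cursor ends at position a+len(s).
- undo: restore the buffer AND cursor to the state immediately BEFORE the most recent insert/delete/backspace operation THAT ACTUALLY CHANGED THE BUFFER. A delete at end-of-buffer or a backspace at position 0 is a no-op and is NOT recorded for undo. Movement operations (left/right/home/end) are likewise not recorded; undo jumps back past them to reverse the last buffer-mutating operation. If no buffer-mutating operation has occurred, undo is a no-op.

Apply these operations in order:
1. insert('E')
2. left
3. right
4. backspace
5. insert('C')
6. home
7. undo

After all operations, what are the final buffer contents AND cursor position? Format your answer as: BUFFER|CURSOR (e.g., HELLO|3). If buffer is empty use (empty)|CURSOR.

Answer: KEQ|0

Derivation:
After op 1 (insert('E')): buf='EKEQ' cursor=1
After op 2 (left): buf='EKEQ' cursor=0
After op 3 (right): buf='EKEQ' cursor=1
After op 4 (backspace): buf='KEQ' cursor=0
After op 5 (insert('C')): buf='CKEQ' cursor=1
After op 6 (home): buf='CKEQ' cursor=0
After op 7 (undo): buf='KEQ' cursor=0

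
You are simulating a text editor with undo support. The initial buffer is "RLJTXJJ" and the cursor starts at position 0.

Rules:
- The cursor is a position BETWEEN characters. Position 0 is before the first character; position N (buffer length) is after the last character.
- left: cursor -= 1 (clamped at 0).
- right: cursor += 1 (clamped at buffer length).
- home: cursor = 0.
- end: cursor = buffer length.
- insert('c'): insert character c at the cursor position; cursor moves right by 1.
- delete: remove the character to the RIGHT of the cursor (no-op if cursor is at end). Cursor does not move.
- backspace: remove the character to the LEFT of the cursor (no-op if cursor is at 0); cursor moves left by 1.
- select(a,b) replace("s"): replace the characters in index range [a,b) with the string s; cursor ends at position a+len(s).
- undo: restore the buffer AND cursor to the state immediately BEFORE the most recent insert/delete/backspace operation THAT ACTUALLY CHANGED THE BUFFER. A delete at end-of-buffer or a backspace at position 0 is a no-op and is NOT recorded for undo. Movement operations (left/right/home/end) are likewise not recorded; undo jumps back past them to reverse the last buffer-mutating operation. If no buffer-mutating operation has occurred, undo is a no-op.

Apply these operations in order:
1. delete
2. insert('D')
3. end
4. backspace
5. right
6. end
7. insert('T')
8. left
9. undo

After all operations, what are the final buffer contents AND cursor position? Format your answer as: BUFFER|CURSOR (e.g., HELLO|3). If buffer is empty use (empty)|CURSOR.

After op 1 (delete): buf='LJTXJJ' cursor=0
After op 2 (insert('D')): buf='DLJTXJJ' cursor=1
After op 3 (end): buf='DLJTXJJ' cursor=7
After op 4 (backspace): buf='DLJTXJ' cursor=6
After op 5 (right): buf='DLJTXJ' cursor=6
After op 6 (end): buf='DLJTXJ' cursor=6
After op 7 (insert('T')): buf='DLJTXJT' cursor=7
After op 8 (left): buf='DLJTXJT' cursor=6
After op 9 (undo): buf='DLJTXJ' cursor=6

Answer: DLJTXJ|6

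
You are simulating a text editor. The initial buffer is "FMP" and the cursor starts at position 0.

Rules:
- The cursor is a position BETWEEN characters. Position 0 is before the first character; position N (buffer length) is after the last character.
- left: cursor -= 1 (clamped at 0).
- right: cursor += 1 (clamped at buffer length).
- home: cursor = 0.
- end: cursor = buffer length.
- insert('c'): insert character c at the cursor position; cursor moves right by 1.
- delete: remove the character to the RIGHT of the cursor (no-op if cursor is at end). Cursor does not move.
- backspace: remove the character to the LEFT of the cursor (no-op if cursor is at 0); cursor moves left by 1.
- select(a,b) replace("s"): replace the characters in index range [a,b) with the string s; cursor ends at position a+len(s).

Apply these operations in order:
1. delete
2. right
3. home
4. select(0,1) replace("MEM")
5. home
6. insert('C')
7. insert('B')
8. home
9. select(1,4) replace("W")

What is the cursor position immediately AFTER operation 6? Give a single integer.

Answer: 1

Derivation:
After op 1 (delete): buf='MP' cursor=0
After op 2 (right): buf='MP' cursor=1
After op 3 (home): buf='MP' cursor=0
After op 4 (select(0,1) replace("MEM")): buf='MEMP' cursor=3
After op 5 (home): buf='MEMP' cursor=0
After op 6 (insert('C')): buf='CMEMP' cursor=1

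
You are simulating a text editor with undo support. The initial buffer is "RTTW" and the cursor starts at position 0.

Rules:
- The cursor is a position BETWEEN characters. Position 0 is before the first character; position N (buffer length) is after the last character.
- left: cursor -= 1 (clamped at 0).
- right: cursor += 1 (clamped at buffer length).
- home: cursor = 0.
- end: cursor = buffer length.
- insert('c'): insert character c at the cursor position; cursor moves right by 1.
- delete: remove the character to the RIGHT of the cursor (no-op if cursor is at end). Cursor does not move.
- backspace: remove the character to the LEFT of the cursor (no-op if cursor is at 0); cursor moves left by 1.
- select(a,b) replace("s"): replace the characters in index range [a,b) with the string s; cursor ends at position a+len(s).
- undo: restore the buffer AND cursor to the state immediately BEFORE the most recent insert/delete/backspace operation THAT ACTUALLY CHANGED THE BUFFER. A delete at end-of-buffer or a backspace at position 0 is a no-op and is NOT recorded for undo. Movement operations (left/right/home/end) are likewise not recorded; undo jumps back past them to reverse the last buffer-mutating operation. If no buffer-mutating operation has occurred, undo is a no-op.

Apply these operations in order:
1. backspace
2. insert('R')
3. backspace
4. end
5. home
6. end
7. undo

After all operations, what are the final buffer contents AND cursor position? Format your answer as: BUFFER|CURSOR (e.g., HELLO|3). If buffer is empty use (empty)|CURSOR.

After op 1 (backspace): buf='RTTW' cursor=0
After op 2 (insert('R')): buf='RRTTW' cursor=1
After op 3 (backspace): buf='RTTW' cursor=0
After op 4 (end): buf='RTTW' cursor=4
After op 5 (home): buf='RTTW' cursor=0
After op 6 (end): buf='RTTW' cursor=4
After op 7 (undo): buf='RRTTW' cursor=1

Answer: RRTTW|1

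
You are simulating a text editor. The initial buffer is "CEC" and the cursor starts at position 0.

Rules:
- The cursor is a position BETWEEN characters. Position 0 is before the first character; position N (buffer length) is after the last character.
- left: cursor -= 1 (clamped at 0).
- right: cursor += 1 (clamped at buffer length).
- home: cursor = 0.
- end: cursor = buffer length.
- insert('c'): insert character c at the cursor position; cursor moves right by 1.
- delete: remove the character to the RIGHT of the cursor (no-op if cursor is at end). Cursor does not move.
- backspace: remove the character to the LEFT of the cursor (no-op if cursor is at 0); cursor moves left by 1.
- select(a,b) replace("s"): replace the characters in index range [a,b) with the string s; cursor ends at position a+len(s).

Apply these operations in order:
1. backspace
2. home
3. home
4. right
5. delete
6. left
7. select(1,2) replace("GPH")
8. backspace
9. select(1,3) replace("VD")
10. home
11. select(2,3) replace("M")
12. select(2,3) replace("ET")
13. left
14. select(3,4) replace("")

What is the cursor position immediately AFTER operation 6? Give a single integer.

After op 1 (backspace): buf='CEC' cursor=0
After op 2 (home): buf='CEC' cursor=0
After op 3 (home): buf='CEC' cursor=0
After op 4 (right): buf='CEC' cursor=1
After op 5 (delete): buf='CC' cursor=1
After op 6 (left): buf='CC' cursor=0

Answer: 0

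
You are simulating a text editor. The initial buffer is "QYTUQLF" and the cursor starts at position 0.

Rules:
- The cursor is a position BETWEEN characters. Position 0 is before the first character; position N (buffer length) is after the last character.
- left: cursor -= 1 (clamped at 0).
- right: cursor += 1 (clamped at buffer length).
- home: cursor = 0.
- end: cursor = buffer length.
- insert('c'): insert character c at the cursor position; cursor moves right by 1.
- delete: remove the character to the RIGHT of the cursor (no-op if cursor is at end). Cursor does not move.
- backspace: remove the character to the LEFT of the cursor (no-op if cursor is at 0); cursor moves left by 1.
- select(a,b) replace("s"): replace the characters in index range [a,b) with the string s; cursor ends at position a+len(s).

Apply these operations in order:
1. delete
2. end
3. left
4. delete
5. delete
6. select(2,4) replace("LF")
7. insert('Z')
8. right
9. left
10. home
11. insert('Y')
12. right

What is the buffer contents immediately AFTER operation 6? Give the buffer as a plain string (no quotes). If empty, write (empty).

Answer: YTLFL

Derivation:
After op 1 (delete): buf='YTUQLF' cursor=0
After op 2 (end): buf='YTUQLF' cursor=6
After op 3 (left): buf='YTUQLF' cursor=5
After op 4 (delete): buf='YTUQL' cursor=5
After op 5 (delete): buf='YTUQL' cursor=5
After op 6 (select(2,4) replace("LF")): buf='YTLFL' cursor=4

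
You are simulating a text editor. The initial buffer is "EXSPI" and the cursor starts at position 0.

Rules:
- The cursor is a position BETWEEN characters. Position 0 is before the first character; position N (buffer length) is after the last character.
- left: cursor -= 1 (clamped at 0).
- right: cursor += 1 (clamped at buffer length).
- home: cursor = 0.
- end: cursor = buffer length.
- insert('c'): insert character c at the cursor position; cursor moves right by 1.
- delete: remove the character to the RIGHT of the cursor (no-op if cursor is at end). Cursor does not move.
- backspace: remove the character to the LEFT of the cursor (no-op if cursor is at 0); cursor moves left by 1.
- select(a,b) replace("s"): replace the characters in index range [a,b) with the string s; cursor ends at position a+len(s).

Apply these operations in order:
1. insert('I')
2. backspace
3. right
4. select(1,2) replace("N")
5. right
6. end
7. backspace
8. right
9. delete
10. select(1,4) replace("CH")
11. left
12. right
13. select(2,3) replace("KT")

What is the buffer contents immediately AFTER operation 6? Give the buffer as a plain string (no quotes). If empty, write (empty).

Answer: ENSPI

Derivation:
After op 1 (insert('I')): buf='IEXSPI' cursor=1
After op 2 (backspace): buf='EXSPI' cursor=0
After op 3 (right): buf='EXSPI' cursor=1
After op 4 (select(1,2) replace("N")): buf='ENSPI' cursor=2
After op 5 (right): buf='ENSPI' cursor=3
After op 6 (end): buf='ENSPI' cursor=5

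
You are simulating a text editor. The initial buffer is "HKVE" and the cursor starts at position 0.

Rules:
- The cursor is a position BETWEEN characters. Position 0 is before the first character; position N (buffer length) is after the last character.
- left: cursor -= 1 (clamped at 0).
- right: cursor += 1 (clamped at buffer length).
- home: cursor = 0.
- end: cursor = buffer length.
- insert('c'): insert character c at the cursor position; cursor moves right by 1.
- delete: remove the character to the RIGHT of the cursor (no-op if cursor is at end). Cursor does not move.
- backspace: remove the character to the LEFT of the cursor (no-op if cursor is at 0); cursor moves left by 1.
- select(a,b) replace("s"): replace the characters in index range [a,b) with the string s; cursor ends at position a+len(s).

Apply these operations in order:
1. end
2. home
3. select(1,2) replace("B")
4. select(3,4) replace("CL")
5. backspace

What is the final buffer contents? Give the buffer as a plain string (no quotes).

Answer: HBVC

Derivation:
After op 1 (end): buf='HKVE' cursor=4
After op 2 (home): buf='HKVE' cursor=0
After op 3 (select(1,2) replace("B")): buf='HBVE' cursor=2
After op 4 (select(3,4) replace("CL")): buf='HBVCL' cursor=5
After op 5 (backspace): buf='HBVC' cursor=4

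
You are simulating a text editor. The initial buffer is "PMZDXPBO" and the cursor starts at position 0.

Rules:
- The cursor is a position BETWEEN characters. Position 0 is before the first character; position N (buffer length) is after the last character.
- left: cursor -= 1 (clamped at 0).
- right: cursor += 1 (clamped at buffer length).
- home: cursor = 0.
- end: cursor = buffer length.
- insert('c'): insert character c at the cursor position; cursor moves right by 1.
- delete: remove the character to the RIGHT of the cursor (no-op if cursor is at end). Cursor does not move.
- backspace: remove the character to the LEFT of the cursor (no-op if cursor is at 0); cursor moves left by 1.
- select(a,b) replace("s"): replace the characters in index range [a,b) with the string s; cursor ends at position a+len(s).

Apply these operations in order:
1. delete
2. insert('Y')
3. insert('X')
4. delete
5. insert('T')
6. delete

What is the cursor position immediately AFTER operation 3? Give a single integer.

After op 1 (delete): buf='MZDXPBO' cursor=0
After op 2 (insert('Y')): buf='YMZDXPBO' cursor=1
After op 3 (insert('X')): buf='YXMZDXPBO' cursor=2

Answer: 2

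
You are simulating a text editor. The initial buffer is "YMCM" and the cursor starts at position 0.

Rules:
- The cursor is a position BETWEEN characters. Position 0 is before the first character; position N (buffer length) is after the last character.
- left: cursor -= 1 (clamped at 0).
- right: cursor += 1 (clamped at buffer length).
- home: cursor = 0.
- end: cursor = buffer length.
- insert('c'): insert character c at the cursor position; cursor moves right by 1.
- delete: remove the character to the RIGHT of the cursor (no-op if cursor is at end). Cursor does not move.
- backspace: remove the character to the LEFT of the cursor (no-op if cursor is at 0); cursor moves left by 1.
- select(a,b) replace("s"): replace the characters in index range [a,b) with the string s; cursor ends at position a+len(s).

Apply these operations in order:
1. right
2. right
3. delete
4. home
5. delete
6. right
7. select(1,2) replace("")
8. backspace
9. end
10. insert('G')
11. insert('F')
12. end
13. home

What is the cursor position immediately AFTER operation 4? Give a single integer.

After op 1 (right): buf='YMCM' cursor=1
After op 2 (right): buf='YMCM' cursor=2
After op 3 (delete): buf='YMM' cursor=2
After op 4 (home): buf='YMM' cursor=0

Answer: 0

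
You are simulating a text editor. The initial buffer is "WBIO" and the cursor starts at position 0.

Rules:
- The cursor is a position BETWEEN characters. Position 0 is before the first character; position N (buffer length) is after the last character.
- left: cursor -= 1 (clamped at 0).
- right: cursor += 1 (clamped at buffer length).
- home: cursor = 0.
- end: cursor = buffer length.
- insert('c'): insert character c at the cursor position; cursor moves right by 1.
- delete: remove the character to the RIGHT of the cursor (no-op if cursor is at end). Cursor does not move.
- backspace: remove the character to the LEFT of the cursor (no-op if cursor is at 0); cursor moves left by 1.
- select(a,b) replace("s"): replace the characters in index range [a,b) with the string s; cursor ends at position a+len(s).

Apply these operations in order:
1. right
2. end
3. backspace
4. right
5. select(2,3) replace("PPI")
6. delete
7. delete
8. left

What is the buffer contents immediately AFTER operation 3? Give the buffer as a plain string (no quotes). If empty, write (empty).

Answer: WBI

Derivation:
After op 1 (right): buf='WBIO' cursor=1
After op 2 (end): buf='WBIO' cursor=4
After op 3 (backspace): buf='WBI' cursor=3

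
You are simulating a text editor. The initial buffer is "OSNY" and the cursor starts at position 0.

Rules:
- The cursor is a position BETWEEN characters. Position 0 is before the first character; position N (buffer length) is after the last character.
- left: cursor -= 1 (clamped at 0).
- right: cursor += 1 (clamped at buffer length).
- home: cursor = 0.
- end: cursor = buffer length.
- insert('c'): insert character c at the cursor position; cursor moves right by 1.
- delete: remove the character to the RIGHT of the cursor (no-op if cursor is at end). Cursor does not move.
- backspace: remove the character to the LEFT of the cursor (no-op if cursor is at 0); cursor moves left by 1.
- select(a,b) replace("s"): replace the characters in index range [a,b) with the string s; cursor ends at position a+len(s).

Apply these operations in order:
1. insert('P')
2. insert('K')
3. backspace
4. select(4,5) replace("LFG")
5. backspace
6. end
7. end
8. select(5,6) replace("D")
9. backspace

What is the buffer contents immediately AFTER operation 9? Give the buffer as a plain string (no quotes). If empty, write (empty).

Answer: POSNL

Derivation:
After op 1 (insert('P')): buf='POSNY' cursor=1
After op 2 (insert('K')): buf='PKOSNY' cursor=2
After op 3 (backspace): buf='POSNY' cursor=1
After op 4 (select(4,5) replace("LFG")): buf='POSNLFG' cursor=7
After op 5 (backspace): buf='POSNLF' cursor=6
After op 6 (end): buf='POSNLF' cursor=6
After op 7 (end): buf='POSNLF' cursor=6
After op 8 (select(5,6) replace("D")): buf='POSNLD' cursor=6
After op 9 (backspace): buf='POSNL' cursor=5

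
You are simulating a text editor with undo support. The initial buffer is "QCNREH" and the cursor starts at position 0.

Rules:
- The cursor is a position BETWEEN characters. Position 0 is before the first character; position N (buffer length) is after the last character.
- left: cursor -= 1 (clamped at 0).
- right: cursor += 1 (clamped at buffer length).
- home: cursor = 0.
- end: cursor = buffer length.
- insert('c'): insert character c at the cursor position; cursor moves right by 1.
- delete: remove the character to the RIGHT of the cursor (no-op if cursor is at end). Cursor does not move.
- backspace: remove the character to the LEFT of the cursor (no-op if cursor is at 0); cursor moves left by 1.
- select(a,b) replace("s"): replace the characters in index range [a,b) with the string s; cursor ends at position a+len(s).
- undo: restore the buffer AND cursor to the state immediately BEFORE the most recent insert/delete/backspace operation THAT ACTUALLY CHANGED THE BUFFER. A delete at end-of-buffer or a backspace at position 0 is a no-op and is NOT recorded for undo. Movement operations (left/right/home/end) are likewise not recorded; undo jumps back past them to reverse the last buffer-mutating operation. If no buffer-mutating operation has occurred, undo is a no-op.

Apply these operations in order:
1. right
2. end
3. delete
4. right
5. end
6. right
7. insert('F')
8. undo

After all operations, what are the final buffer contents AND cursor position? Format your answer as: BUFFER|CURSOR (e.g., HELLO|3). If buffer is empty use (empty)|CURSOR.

Answer: QCNREH|6

Derivation:
After op 1 (right): buf='QCNREH' cursor=1
After op 2 (end): buf='QCNREH' cursor=6
After op 3 (delete): buf='QCNREH' cursor=6
After op 4 (right): buf='QCNREH' cursor=6
After op 5 (end): buf='QCNREH' cursor=6
After op 6 (right): buf='QCNREH' cursor=6
After op 7 (insert('F')): buf='QCNREHF' cursor=7
After op 8 (undo): buf='QCNREH' cursor=6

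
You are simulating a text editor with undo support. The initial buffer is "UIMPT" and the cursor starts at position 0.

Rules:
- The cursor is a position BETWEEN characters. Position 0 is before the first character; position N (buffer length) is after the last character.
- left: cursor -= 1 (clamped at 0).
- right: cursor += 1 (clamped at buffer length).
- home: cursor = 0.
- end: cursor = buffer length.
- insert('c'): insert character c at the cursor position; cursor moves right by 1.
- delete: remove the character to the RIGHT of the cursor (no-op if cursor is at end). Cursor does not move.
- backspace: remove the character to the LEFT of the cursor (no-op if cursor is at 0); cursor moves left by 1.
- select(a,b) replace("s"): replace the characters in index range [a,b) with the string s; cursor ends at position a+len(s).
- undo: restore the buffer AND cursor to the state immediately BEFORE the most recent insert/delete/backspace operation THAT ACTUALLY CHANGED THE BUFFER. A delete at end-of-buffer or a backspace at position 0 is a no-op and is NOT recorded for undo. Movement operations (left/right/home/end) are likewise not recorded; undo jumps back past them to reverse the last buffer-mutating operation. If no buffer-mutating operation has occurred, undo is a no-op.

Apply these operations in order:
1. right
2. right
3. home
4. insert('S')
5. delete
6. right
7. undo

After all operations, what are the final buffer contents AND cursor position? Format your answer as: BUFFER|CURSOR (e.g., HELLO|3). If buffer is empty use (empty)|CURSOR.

Answer: SUIMPT|1

Derivation:
After op 1 (right): buf='UIMPT' cursor=1
After op 2 (right): buf='UIMPT' cursor=2
After op 3 (home): buf='UIMPT' cursor=0
After op 4 (insert('S')): buf='SUIMPT' cursor=1
After op 5 (delete): buf='SIMPT' cursor=1
After op 6 (right): buf='SIMPT' cursor=2
After op 7 (undo): buf='SUIMPT' cursor=1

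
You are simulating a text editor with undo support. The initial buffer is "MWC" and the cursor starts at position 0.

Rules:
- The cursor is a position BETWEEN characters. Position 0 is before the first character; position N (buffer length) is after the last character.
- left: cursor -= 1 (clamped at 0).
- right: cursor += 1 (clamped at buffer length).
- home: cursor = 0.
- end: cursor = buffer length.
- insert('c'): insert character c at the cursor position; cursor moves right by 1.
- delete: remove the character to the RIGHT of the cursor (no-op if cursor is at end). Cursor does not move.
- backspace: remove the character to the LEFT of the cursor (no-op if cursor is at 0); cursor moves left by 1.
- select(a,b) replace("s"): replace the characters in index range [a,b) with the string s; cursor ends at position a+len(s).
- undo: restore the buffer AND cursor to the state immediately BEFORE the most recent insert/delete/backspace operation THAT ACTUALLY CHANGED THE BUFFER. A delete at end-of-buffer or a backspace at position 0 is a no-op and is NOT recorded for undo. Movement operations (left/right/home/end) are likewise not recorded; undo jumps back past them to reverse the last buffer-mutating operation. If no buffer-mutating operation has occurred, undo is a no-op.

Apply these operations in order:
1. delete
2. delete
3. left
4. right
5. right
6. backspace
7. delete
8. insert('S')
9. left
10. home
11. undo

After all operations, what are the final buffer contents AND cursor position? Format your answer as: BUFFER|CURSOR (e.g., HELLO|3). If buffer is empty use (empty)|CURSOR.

Answer: (empty)|0

Derivation:
After op 1 (delete): buf='WC' cursor=0
After op 2 (delete): buf='C' cursor=0
After op 3 (left): buf='C' cursor=0
After op 4 (right): buf='C' cursor=1
After op 5 (right): buf='C' cursor=1
After op 6 (backspace): buf='(empty)' cursor=0
After op 7 (delete): buf='(empty)' cursor=0
After op 8 (insert('S')): buf='S' cursor=1
After op 9 (left): buf='S' cursor=0
After op 10 (home): buf='S' cursor=0
After op 11 (undo): buf='(empty)' cursor=0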